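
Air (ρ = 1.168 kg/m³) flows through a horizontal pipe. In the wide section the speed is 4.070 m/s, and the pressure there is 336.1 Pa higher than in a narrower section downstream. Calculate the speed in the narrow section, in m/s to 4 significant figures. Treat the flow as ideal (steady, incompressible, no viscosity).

v₂ ≈ 24.33 m/s

Along the level pipe P + ½ρv² is conserved, hence v₂² = v₁² + 2(P₁ − P₂)/ρ.
v₂ = √(4.070² + 2·336.1/1.168) = √(16.56 + 575.5) = 24.33 m/s.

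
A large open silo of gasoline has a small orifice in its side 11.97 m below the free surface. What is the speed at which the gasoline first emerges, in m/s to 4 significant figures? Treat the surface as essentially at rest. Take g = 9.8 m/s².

With the surface at rest and both surface and jet at atmospheric pressure, Bernoulli gives ρg h = ½ρv², so v = √(2gh) = √(2·9.8·11.97) = 15.32 m/s.

15.32 m/s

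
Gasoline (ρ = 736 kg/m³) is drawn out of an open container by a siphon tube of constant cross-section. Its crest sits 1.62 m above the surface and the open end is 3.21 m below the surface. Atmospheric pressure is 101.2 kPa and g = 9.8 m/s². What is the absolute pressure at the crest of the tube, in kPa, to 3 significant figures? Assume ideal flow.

P_top ≈ 66.4 kPa

The outlet speed comes from Torricelli: v = √(2g·3.21) = 7.93 m/s.
Continuity keeps v the same throughout the tube; from surface to crest, P_atm + 0 = P_top + ½ρv² + ρg·h_top.
P_top = 101200 − ½·736·7.93² − 736·9.8·1.62 = 66400 Pa.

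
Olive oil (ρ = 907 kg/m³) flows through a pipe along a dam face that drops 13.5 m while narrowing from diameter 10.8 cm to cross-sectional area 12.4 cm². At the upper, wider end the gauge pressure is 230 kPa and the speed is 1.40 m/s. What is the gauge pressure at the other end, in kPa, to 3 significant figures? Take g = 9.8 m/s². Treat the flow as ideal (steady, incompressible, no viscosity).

P₂ ≈ 302 kPa

By continuity, v₂ = v₁·A₁/A₂ = 1.40·(91.6/12.4) = 10.3 m/s.
Applying Bernoulli between the two ends and solving for P₂: P₂ = P₁ + ½ρ(v₁² − v₂²) − ρgΔh.
P₂ = 230000 + ½·907·(1.40² − 10.3²) − 907·9.8·(−13.5) = 230000 + (-47600) − (-120000) = 302000 Pa.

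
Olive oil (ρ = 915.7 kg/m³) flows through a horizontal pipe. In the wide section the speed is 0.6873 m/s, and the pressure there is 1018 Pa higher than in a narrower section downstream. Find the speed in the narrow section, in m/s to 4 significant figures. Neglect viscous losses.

v₂ = 1.642 m/s

Horizontal Bernoulli: P₁ + ½ρv₁² = P₂ + ½ρv₂², so v₂² = v₁² + 2(P₁ − P₂)/ρ.
v₂ = √(0.6873² + 2·1018/915.7) = √(0.4724 + 2.223) = 1.642 m/s.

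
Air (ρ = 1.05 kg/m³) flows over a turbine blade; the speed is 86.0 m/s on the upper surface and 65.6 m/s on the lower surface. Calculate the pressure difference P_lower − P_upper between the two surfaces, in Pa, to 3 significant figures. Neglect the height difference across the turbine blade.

ΔP ≈ 1620 Pa

Bernoulli (same height): P_lower − P_upper = ½ρ(v_upper² − v_lower²).
ΔP = ½·1.05·(86.0² − 65.6²) = 1620 Pa.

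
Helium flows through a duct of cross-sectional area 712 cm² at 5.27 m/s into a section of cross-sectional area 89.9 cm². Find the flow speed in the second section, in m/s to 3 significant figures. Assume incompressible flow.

v₂ = 41.7 m/s

By continuity, v₂ = v₁·A₁/A₂ = 5.27·(712/89.9) = 41.7 m/s.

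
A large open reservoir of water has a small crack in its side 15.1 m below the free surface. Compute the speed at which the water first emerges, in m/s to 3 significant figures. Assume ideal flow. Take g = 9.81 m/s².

v ≈ 17.2 m/s

Bernoulli from surface to hole (P equal, v_surface ≈ 0): v = √(2gh) = √(2×9.81×15.1) = 17.2 m/s.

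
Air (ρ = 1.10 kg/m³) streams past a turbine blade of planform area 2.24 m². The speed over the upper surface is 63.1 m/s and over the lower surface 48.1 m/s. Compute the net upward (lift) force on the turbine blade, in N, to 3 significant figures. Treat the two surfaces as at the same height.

The faster flow above has the lower pressure; Bernoulli (same height) gives ΔP = ½ρ(v_up² − v_low²).
ΔP = ½·1.10·(63.1² − 48.1²) = 917 Pa.
Lift = ΔP · A = 917 × 2.24 = 2050 N.

F ≈ 2050 N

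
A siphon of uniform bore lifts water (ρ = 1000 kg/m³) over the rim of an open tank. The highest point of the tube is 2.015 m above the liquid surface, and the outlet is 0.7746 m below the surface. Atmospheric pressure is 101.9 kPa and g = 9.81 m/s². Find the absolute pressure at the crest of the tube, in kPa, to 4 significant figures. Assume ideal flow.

The outlet speed comes from Torricelli: v = √(2g·0.7746) = 3.898 m/s.
The bore is uniform, so the speed at the crest is the same v. Bernoulli surface→crest: P_atm = P_top + ½ρv² + ρg·h_top.
P_top = 101900 − ½·1000·3.898² − 1000·9.81·2.015 = 74530 Pa.

P_top = 74.53 kPa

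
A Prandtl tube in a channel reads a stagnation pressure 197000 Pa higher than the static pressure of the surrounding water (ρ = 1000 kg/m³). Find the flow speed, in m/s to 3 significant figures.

v ≈ 19.8 m/s

The dynamic pressure equals the rise in static pressure at the stagnation point: ΔP = ½ρv².
v = √(2ΔP/ρ) = √(2·197000/1000) = 19.8 m/s.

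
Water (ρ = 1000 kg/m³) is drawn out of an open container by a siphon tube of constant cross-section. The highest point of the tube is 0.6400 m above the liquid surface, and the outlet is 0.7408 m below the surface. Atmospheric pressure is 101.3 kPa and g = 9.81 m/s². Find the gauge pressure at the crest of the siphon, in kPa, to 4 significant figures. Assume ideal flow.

-13.55 kPa

The outlet speed comes from Torricelli: v = √(2g·0.7408) = 3.812 m/s.
Continuity keeps v the same throughout the tube; from surface to crest, P_atm + 0 = P_top + ½ρv² + ρg·h_top.
P_top = 101300 − ½·1000·3.812² − 1000·9.81·0.6400 = 87750 Pa. So P_gauge = P_top − P_atm = -13550 Pa.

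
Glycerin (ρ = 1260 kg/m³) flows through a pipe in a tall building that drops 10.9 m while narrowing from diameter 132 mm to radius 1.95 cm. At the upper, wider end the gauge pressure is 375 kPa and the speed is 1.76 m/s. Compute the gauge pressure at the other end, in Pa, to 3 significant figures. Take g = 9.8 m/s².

Mass conservation (A₁v₁ = A₂v₂) gives v₂ = 1.76 × 137/11.9 = 20.2 m/s.
Energy conservation along the streamline gives P₂ = P₁ − ½ρ(v₂² − v₁²) − ρg(h₂ − h₁).
P₂ = 375000 + ½·1260·(1.76² − 20.2²) − 1260·9.8·(−10.9) = 375000 + (-254000) − (-135000) = 255000 Pa.

P₂ = 255000 Pa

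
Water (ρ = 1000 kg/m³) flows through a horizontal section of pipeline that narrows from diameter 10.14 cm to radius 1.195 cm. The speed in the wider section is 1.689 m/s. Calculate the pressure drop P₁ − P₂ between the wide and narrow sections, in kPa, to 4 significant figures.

Mass conservation (A₁v₁ = A₂v₂) gives v₂ = 1.689 × 80.75/4.486 = 30.40 m/s.
The pipe is horizontal, so Bernoulli reduces to P₁ + ½ρv₁² = P₂ + ½ρv₂².
P₁ − P₂ = ½·1000·(30.40² − 1.689²) = ½·1000·921.5 = 460700 Pa.

ΔP ≈ 460.7 kPa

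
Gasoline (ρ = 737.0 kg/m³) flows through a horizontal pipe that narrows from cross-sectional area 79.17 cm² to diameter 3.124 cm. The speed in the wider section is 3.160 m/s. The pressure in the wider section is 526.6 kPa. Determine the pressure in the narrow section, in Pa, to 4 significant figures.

137700 Pa

By continuity, v₂ = v₁·A₁/A₂ = 3.160·(79.17/7.665) = 32.64 m/s.
The pipe is horizontal, so Bernoulli reduces to P₁ + ½ρv₁² = P₂ + ½ρv₂².
P₂ = P₁ − ½ρ(v₂² − v₁²) = 526600 − ½·737.0·(32.64² − 3.160²) = 526600 − 388900 = 137700 Pa.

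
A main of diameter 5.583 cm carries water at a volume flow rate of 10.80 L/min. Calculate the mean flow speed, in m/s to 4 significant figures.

Q = 10.80 L/min = 0.0001800 m³/s.
v = Q/A = 0.0001800 / 0.002448 = 0.07353 m/s.

v ≈ 0.07353 m/s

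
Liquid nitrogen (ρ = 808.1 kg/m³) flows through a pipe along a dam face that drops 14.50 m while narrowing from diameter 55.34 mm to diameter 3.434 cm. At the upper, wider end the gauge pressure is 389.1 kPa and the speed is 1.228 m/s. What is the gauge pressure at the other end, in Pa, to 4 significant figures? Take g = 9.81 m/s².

By continuity, v₂ = v₁·A₁/A₂ = 1.228·(24.05/9.262) = 3.189 m/s.
Applying Bernoulli between the two ends and solving for P₂: P₂ = P₁ + ½ρ(v₁² − v₂²) − ρgΔh.
P₂ = 389100 + ½·808.1·(1.228² − 3.189²) − 808.1·9.81·(−14.50) = 389100 + (-3500) − (-114900) = 500500 Pa.

P₂ ≈ 500500 Pa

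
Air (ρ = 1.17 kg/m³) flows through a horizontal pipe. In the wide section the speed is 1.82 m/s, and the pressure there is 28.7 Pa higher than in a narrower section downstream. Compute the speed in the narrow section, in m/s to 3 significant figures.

With h₁ = h₂, rearranging Bernoulli gives v₂ = √(v₁² + 2ΔP/ρ).
v₂ = √(1.82² + 2·28.7/1.17) = √(3.31 + 49.1) = 7.24 m/s.

v₂ = 7.24 m/s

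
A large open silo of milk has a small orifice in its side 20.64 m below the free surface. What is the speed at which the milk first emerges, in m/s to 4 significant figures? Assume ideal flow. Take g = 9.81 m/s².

v ≈ 20.12 m/s

The surface is effectively still and both ends are open, so ½v² = gh and v = √(2·9.81·20.64) = 20.12 m/s.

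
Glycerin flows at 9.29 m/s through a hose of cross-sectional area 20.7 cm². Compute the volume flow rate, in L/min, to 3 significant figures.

Q = 1150 L/min

Q = A·v = 0.00207 m² × 9.29 m/s = 0.0192 m³/s.
Converting: 0.0192 m³/s × 60000 = 1150 L/min.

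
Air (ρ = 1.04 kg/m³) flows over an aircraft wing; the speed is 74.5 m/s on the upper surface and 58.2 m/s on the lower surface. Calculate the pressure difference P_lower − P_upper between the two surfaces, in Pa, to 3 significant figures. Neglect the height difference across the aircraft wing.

ΔP = 1120 Pa

Bernoulli (same height): P_lower − P_upper = ½ρ(v_upper² − v_lower²).
ΔP = ½·1.04·(74.5² − 58.2²) = 1120 Pa.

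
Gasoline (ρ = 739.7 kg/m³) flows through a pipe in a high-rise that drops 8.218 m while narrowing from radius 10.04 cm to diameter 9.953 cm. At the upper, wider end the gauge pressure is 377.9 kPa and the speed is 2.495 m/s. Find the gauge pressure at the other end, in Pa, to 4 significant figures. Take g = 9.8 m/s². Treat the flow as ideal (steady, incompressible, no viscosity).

P₂ ≈ 401600 Pa

Mass conservation (A₁v₁ = A₂v₂) gives v₂ = 2.495 × 316.7/77.80 = 10.16 m/s.
Energy conservation along the streamline gives P₂ = P₁ − ½ρ(v₂² − v₁²) − ρg(h₂ − h₁).
P₂ = 377900 + ½·739.7·(2.495² − 10.16²) − 739.7·9.8·(−8.218) = 377900 + (-35840) − (-59570) = 401600 Pa.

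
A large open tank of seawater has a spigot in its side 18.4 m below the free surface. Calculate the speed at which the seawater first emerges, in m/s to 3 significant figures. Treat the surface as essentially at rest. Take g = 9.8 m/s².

Torricelli's result v = √(2gh) gives v = √(2·9.8·18.4) = 19.0 m/s.

v = 19.0 m/s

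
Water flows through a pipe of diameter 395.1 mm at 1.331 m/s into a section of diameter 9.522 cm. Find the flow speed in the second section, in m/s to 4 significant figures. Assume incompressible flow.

v₂ ≈ 22.92 m/s

Mass conservation (A₁v₁ = A₂v₂) gives v₂ = 1.331 × 1226/71.21 = 22.92 m/s.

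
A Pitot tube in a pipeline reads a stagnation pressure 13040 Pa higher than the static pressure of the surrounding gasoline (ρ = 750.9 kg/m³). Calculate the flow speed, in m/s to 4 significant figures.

5.893 m/s

Bernoulli between the free stream and the stagnation point: ½ρv² = P_stag − P_static.
v = √(2ΔP/ρ) = √(2·13040/750.9) = 5.893 m/s.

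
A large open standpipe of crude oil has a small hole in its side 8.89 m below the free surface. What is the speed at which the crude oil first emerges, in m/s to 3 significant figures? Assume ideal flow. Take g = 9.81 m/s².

The surface is effectively still and both ends are open, so ½v² = gh and v = √(2·9.81·8.89) = 13.2 m/s.

v = 13.2 m/s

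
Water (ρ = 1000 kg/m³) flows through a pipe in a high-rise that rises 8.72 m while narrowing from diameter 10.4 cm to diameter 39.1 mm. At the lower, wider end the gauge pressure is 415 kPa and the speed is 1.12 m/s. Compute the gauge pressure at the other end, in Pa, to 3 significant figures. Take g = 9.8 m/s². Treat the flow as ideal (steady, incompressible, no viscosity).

By continuity, v₂ = v₁·A₁/A₂ = 1.12·(84.9/12.0) = 7.92 m/s.
Applying Bernoulli between the two ends and solving for P₂: P₂ = P₁ + ½ρ(v₁² − v₂²) − ρgΔh.
P₂ = 415000 + ½·1000·(1.12² − 7.92²) − 1000·9.8·(+8.72) = 415000 + (-30800) − (85500) = 299000 Pa.

P₂ ≈ 299000 Pa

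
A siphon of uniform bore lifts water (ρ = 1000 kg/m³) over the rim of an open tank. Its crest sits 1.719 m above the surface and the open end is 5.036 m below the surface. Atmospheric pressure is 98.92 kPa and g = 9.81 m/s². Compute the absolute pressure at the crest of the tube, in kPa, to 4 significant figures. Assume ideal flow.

32.65 kPa

Bernoulli surface→outlet gives ½v² = g·h_out, so v = √(2·9.81·5.036) = 9.940 m/s.
Continuity keeps v the same throughout the tube; from surface to crest, P_atm + 0 = P_top + ½ρv² + ρg·h_top.
P_top = 98920 − ½·1000·9.940² − 1000·9.81·1.719 = 32650 Pa.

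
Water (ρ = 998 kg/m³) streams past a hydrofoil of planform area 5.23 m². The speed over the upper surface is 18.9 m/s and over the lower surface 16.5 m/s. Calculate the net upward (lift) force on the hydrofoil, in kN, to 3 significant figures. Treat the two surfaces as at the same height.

F ≈ 222 kN

With equal heights on the two surfaces, Bernoulli gives P_lower − P_upper = ½ρ(v_upper² − v_lower²).
ΔP = ½·998·(18.9² − 16.5²) = 42400 Pa.
Lift = ΔP · A = 42400 × 5.23 = 222000 N.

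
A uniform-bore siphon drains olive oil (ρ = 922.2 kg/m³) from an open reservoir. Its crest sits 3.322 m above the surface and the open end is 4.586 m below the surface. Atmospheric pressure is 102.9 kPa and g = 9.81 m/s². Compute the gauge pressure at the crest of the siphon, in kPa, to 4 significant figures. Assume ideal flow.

Bernoulli surface→outlet gives ½v² = g·h_out, so v = √(2·9.81·4.586) = 9.486 m/s.
The bore is uniform, so the speed at the crest is the same v. Bernoulli surface→crest: P_atm = P_top + ½ρv² + ρg·h_top.
P_top = 102900 − ½·922.2·9.486² − 922.2·9.81·3.322 = 31360 Pa. So P_gauge = P_top − P_atm = -71540 Pa.

P_gauge = -71.54 kPa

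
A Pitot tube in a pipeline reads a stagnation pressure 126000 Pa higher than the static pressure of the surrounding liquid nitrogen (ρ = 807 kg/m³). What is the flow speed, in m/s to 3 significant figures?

The dynamic pressure equals the rise in static pressure at the stagnation point: ΔP = ½ρv².
v = √(2ΔP/ρ) = √(2·126000/807) = 17.7 m/s.

v ≈ 17.7 m/s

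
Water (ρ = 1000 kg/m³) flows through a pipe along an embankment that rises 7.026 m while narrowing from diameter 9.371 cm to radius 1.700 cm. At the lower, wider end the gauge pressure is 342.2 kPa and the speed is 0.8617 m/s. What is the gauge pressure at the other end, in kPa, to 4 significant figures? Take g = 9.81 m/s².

P₂ = 252.2 kPa

Mass conservation (A₁v₁ = A₂v₂) gives v₂ = 0.8617 × 68.97/9.079 = 6.546 m/s.
Bernoulli: P₁ + ½ρv₁² + ρg h₁ = P₂ + ½ρv₂² + ρg h₂, so P₂ = P₁ + ½ρ(v₁² − v₂²) − ρg(h₂ − h₁).
P₂ = 342200 + ½·1000·(0.8617² − 6.546²) − 1000·9.81·(+7.026) = 342200 + (-21050) − (68930) = 252200 Pa.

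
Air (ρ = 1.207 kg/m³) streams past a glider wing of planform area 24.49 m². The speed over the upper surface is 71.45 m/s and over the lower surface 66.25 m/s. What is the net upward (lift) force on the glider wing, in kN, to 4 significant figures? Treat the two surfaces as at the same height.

F ≈ 10.58 kN

With equal heights on the two surfaces, Bernoulli gives P_lower − P_upper = ½ρ(v_upper² − v_lower²).
ΔP = ½·1.207·(71.45² − 66.25²) = 432.1 Pa.
Lift = ΔP · A = 432.1 × 24.49 = 10580 N.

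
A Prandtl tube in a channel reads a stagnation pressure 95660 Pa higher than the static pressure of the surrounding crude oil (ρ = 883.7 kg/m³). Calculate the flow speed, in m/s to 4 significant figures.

v = 14.71 m/s

The dynamic pressure equals the rise in static pressure at the stagnation point: ΔP = ½ρv².
v = √(2ΔP/ρ) = √(2·95660/883.7) = 14.71 m/s.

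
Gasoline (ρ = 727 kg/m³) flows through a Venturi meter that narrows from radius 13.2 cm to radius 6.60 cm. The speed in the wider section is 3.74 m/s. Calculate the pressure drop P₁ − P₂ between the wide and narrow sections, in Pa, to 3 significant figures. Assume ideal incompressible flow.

The volume flow rate is constant, so v₂ = (A₁/A₂)v₁ = (547/137)·3.74 = 15.0 m/s.
Along the horizontal streamline, P + ½ρv² is constant.
P₁ − P₂ = ½·727·(15.0² − 3.74²) = ½·727·210 = 76300 Pa.

ΔP ≈ 76300 Pa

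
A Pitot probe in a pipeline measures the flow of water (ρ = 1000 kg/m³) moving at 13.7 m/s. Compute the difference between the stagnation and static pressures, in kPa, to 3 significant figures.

The dynamic pressure equals the rise in static pressure at the stagnation point: ΔP = ½ρv².
ΔP = ½·1000·13.7² = 93800 Pa.

93.8 kPa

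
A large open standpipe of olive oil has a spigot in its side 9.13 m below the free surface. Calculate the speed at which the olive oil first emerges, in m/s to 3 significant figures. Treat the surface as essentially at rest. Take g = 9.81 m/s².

Torricelli's result v = √(2gh) gives v = √(2·9.81·9.13) = 13.4 m/s.

v ≈ 13.4 m/s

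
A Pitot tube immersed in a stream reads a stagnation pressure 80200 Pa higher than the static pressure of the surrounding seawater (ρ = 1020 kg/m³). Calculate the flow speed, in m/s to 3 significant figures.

At the stagnation point the flow is brought to rest, so Bernoulli gives P_stag − P_static = ½ρv².
v = √(2ΔP/ρ) = √(2·80200/1020) = 12.5 m/s.

v ≈ 12.5 m/s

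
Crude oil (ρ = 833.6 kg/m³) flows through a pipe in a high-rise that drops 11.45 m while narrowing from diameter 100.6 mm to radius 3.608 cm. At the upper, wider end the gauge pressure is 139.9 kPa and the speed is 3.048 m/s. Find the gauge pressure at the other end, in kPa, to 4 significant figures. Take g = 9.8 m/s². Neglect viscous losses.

222.7 kPa

Mass conservation (A₁v₁ = A₂v₂) gives v₂ = 3.048 × 79.49/40.90 = 5.924 m/s.
Energy conservation along the streamline gives P₂ = P₁ − ½ρ(v₂² − v₁²) − ρg(h₂ − h₁).
P₂ = 139900 + ½·833.6·(3.048² − 5.924²) − 833.6·9.8·(−11.45) = 139900 + (-10760) − (-93540) = 222700 Pa.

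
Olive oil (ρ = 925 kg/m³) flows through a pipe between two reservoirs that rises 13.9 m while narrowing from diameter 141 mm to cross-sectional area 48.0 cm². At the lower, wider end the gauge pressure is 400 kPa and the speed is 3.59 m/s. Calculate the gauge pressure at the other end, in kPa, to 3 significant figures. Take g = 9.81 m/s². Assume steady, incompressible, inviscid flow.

P₂ ≈ 217 kPa

Continuity gives A₁v₁ = A₂v₂, so v₂ = (156 cm²)/(48.0 cm²) × 3.59 m/s = 11.7 m/s.
Bernoulli: P₁ + ½ρv₁² + ρg h₁ = P₂ + ½ρv₂² + ρg h₂, so P₂ = P₁ + ½ρ(v₁² − v₂²) − ρg(h₂ − h₁).
P₂ = 400000 + ½·925·(3.59² − 11.7²) − 925·9.81·(+13.9) = 400000 + (-57100) − (126000) = 217000 Pa.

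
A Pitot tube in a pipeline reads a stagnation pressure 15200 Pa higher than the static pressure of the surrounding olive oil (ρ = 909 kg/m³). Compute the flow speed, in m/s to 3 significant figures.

Bernoulli between the free stream and the stagnation point: ½ρv² = P_stag − P_static.
v = √(2ΔP/ρ) = √(2·15200/909) = 5.78 m/s.

v ≈ 5.78 m/s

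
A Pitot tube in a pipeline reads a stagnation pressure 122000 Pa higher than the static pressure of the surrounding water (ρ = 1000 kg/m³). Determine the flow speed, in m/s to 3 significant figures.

15.6 m/s

At the stagnation point the flow is brought to rest, so Bernoulli gives P_stag − P_static = ½ρv².
v = √(2ΔP/ρ) = √(2·122000/1000) = 15.6 m/s.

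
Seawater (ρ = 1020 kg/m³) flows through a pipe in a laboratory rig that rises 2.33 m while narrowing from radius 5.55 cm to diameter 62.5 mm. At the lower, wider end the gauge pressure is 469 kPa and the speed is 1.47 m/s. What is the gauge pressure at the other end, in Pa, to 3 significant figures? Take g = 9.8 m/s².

By continuity, v₂ = v₁·A₁/A₂ = 1.47·(96.8/30.7) = 4.64 m/s.
Energy conservation along the streamline gives P₂ = P₁ − ½ρ(v₂² − v₁²) − ρg(h₂ − h₁).
P₂ = 469000 + ½·1020·(1.47² − 4.64²) − 1020·9.8·(+2.33) = 469000 + (-9860) − (23300) = 436000 Pa.

P₂ ≈ 436000 Pa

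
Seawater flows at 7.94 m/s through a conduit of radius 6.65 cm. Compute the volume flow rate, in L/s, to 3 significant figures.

Q = A·v = 0.0139 m² × 7.94 m/s = 0.110 m³/s.
Converting: 0.110 m³/s × 1000 = 110 L/s.

Q = 110 L/s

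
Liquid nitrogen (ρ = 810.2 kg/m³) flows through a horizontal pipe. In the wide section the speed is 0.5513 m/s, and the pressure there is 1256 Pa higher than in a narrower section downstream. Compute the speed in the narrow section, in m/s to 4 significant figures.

Along the level pipe P + ½ρv² is conserved, hence v₂² = v₁² + 2(P₁ − P₂)/ρ.
v₂ = √(0.5513² + 2·1256/810.2) = √(0.3039 + 3.100) = 1.845 m/s.

1.845 m/s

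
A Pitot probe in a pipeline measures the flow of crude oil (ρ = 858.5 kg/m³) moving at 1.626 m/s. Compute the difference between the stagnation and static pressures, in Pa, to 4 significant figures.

ΔP ≈ 1135 Pa

Bernoulli between the free stream and the stagnation point: ½ρv² = P_stag − P_static.
ΔP = ½·858.5·1.626² = 1135 Pa.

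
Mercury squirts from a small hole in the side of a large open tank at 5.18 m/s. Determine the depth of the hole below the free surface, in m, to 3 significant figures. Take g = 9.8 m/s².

1.37 m

For a small hole in a large open tank, ½v² = gh, giving h = v²/(2g).
h = 5.18²/(2·9.8) = 26.8/19.60 = 1.37 m.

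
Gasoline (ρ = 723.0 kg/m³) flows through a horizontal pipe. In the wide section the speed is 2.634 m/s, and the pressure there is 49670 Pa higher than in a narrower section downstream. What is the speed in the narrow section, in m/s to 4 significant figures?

With h₁ = h₂, rearranging Bernoulli gives v₂ = √(v₁² + 2ΔP/ρ).
v₂ = √(2.634² + 2·49670/723.0) = √(6.938 + 137.4) = 12.01 m/s.

v₂ = 12.01 m/s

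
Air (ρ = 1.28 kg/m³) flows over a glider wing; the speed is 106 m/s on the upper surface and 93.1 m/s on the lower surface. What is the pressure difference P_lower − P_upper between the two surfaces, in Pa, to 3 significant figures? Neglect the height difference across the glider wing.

The pressure is lower where the speed is higher: ΔP = ½ρ(v_up² − v_low²).
ΔP = ½·1.28·(106² − 93.1²) = 1640 Pa.

ΔP = 1640 Pa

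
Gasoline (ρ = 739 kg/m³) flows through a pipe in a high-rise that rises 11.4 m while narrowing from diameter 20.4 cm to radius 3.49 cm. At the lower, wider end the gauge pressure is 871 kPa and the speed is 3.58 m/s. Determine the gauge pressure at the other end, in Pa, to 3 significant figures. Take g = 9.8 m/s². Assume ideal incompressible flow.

448000 Pa

By continuity, v₂ = v₁·A₁/A₂ = 3.58·(327/38.3) = 30.6 m/s.
Bernoulli: P₁ + ½ρv₁² + ρg h₁ = P₂ + ½ρv₂² + ρg h₂, so P₂ = P₁ + ½ρ(v₁² − v₂²) − ρg(h₂ − h₁).
P₂ = 871000 + ½·739·(3.58² − 30.6²) − 739·9.8·(+11.4) = 871000 + (-341000) − (82600) = 448000 Pa.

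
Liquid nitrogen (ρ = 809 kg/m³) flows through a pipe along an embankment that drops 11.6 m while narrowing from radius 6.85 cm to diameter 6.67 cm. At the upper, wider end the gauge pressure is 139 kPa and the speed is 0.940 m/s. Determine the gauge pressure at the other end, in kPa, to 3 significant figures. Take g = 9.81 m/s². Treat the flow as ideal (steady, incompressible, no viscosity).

By continuity, v₂ = v₁·A₁/A₂ = 0.940·(147/34.9) = 3.97 m/s.
Energy conservation along the streamline gives P₂ = P₁ − ½ρ(v₂² − v₁²) − ρg(h₂ − h₁).
P₂ = 139000 + ½·809·(0.940² − 3.97²) − 809·9.81·(−11.6) = 139000 + (-6000) − (-92100) = 225000 Pa.

225 kPa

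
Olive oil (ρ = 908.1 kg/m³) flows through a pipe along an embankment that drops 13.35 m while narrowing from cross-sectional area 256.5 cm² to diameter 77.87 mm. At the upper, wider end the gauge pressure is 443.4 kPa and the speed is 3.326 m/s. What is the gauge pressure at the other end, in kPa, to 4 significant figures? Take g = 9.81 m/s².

P₂ ≈ 421.6 kPa

Continuity gives A₁v₁ = A₂v₂, so v₂ = (256.5 cm²)/(47.62 cm²) × 3.326 m/s = 17.91 m/s.
Energy conservation along the streamline gives P₂ = P₁ − ½ρ(v₂² − v₁²) − ρg(h₂ − h₁).
P₂ = 443400 + ½·908.1·(3.326² − 17.91²) − 908.1·9.81·(−13.35) = 443400 + (-140700) − (-118900) = 421600 Pa.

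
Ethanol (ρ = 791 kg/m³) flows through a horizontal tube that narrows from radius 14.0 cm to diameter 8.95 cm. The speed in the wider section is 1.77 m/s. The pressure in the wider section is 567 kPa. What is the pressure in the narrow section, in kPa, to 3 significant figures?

Continuity gives A₁v₁ = A₂v₂, so v₂ = (616 cm²)/(62.9 cm²) × 1.77 m/s = 17.3 m/s.
The pipe is horizontal, so Bernoulli reduces to P₁ + ½ρv₁² = P₂ + ½ρv₂².
P₂ = P₁ − ½ρ(v₂² − v₁²) = 567000 − ½·791·(17.3² − 1.77²) = 567000 − 117000 = 450000 Pa.

P₂ ≈ 450 kPa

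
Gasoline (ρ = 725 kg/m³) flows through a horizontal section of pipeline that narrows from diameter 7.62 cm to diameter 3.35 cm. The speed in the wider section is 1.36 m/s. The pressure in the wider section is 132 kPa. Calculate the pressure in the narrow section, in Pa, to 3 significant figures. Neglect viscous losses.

Continuity gives A₁v₁ = A₂v₂, so v₂ = (45.6 cm²)/(8.81 cm²) × 1.36 m/s = 7.04 m/s.
Along the horizontal streamline, P + ½ρv² is constant.
P₂ = P₁ − ½ρ(v₂² − v₁²) = 132000 − ½·725·(7.04² − 1.36²) = 132000 − 17300 = 115000 Pa.

115000 Pa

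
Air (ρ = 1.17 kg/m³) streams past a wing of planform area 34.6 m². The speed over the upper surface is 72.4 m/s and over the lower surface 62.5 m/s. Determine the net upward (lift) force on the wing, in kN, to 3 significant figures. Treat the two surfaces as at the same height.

With equal heights on the two surfaces, Bernoulli gives P_lower − P_upper = ½ρ(v_upper² − v_lower²).
ΔP = ½·1.17·(72.4² − 62.5²) = 781 Pa.
Lift = ΔP · A = 781 × 34.6 = 27000 N.

F = 27.0 kN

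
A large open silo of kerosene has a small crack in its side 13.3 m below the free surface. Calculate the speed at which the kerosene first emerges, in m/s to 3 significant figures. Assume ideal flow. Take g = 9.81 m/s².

v ≈ 16.2 m/s

Bernoulli from surface to hole (P equal, v_surface ≈ 0): v = √(2gh) = √(2×9.81×13.3) = 16.2 m/s.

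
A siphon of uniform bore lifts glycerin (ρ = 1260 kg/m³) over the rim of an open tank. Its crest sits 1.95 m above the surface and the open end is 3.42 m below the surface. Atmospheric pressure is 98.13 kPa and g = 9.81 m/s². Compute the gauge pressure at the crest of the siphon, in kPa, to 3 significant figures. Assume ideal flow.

P_gauge ≈ -66.4 kPa

Bernoulli surface→outlet gives ½v² = g·h_out, so v = √(2·9.81·3.42) = 8.19 m/s.
Continuity keeps v the same throughout the tube; from surface to crest, P_atm + 0 = P_top + ½ρv² + ρg·h_top.
P_top = 98130 − ½·1260·8.19² − 1260·9.81·1.95 = 31800 Pa. So P_gauge = P_top − P_atm = -66400 Pa.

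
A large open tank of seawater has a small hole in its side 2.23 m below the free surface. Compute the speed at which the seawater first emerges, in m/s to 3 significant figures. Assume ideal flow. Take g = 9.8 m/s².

v ≈ 6.61 m/s

The surface is effectively still and both ends are open, so ½v² = gh and v = √(2·9.8·2.23) = 6.61 m/s.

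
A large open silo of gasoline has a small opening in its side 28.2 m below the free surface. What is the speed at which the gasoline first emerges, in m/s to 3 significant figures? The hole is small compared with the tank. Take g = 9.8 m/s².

23.5 m/s

Torricelli's result v = √(2gh) gives v = √(2·9.8·28.2) = 23.5 m/s.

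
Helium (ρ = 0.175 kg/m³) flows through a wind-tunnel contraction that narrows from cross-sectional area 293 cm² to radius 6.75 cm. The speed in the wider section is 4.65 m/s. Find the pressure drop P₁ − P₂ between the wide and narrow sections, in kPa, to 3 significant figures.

By continuity, v₂ = v₁·A₁/A₂ = 4.65·(293/143) = 9.52 m/s.
With no height change, Bernoulli's equation is P₁ + ½ρv₁² = P₂ + ½ρv₂².
P₁ − P₂ = ½·0.175·(9.52² − 4.65²) = ½·0.175·69.0 = 6.04 Pa.

ΔP = 0.00604 kPa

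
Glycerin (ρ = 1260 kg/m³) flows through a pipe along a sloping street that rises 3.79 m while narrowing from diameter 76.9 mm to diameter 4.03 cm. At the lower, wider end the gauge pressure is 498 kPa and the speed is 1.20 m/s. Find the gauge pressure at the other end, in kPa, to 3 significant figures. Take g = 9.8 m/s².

440 kPa

Mass conservation (A₁v₁ = A₂v₂) gives v₂ = 1.20 × 46.4/12.8 = 4.37 m/s.
Applying Bernoulli between the two ends and solving for P₂: P₂ = P₁ + ½ρ(v₁² − v₂²) − ρgΔh.
P₂ = 498000 + ½·1260·(1.20² − 4.37²) − 1260·9.8·(+3.79) = 498000 + (-11100) − (46800) = 440000 Pa.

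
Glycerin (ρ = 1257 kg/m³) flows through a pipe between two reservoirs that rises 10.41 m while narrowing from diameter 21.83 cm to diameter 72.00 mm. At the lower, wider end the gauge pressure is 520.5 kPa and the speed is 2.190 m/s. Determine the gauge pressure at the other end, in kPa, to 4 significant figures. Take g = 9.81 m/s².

P₂ ≈ 140.4 kPa

By continuity, v₂ = v₁·A₁/A₂ = 2.190·(374.3/40.72) = 20.13 m/s.
Energy conservation along the streamline gives P₂ = P₁ − ½ρ(v₂² − v₁²) − ρg(h₂ − h₁).
P₂ = 520500 + ½·1257·(2.190² − 20.13²) − 1257·9.81·(+10.41) = 520500 + (-251700) − (128400) = 140400 Pa.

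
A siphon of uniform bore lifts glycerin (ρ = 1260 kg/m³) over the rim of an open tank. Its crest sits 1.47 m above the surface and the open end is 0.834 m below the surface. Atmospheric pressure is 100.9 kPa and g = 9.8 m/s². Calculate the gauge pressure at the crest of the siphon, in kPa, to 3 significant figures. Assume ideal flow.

The outlet speed comes from Torricelli: v = √(2g·0.834) = 4.04 m/s.
Continuity keeps v the same throughout the tube; from surface to crest, P_atm + 0 = P_top + ½ρv² + ρg·h_top.
P_top = 100900 − ½·1260·4.04² − 1260·9.8·1.47 = 72500 Pa. So P_gauge = P_top − P_atm = -28400 Pa.

P_gauge = -28.4 kPa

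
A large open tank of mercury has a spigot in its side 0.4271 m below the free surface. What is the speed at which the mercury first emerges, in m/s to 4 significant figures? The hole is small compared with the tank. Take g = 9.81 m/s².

Torricelli's result v = √(2gh) gives v = √(2·9.81·0.4271) = 2.895 m/s.

v ≈ 2.895 m/s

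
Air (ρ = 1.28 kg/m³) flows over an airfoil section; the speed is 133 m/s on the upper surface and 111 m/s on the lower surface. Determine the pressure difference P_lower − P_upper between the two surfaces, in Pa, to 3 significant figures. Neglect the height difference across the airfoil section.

ΔP ≈ 3440 Pa

The pressure is lower where the speed is higher: ΔP = ½ρ(v_up² − v_low²).
ΔP = ½·1.28·(133² − 111²) = 3440 Pa.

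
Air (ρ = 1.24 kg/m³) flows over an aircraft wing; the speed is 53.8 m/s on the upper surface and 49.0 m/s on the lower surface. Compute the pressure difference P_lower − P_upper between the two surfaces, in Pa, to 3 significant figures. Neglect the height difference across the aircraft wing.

With negligible Δh, P + ½ρv² is constant, so P_low − P_up = ½ρ(v_up² − v_low²).
ΔP = ½·1.24·(53.8² − 49.0²) = 306 Pa.

306 Pa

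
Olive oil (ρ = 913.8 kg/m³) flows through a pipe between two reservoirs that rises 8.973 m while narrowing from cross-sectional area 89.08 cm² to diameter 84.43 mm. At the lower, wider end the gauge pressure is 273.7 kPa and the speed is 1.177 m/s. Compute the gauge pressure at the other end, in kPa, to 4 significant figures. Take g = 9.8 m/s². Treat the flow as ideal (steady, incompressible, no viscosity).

P₂ ≈ 192.4 kPa

Continuity gives A₁v₁ = A₂v₂, so v₂ = (89.08 cm²)/(55.99 cm²) × 1.177 m/s = 1.873 m/s.
Applying Bernoulli between the two ends and solving for P₂: P₂ = P₁ + ½ρ(v₁² − v₂²) − ρgΔh.
P₂ = 273700 + ½·913.8·(1.177² − 1.873²) − 913.8·9.8·(+8.973) = 273700 + (-969.4) − (80360) = 192400 Pa.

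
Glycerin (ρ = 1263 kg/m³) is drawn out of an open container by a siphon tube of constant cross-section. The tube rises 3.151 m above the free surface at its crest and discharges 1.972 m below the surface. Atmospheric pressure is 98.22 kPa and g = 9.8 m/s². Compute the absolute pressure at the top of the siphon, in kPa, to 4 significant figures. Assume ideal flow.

From the surface to the outlet (both open to atmosphere, surface at rest): v = √(2g·h_out) = √(2·9.8·1.972) = 6.217 m/s.
The bore is uniform, so the speed at the crest is the same v. Bernoulli surface→crest: P_atm = P_top + ½ρv² + ρg·h_top.
P_top = 98220 − ½·1263·6.217² − 1263·9.8·3.151 = 34810 Pa.

P_top = 34.81 kPa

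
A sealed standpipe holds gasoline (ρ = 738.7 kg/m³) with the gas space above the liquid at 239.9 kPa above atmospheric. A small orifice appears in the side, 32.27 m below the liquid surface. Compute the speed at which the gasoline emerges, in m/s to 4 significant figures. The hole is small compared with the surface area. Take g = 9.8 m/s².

v ≈ 35.81 m/s

Take point 1 at the surface (v₁ ≈ 0) and point 2 at the hole (at atmospheric pressure). Bernoulli: P₁ + ρg h = P_atm + ½ρv₂².
With P₁ − P_atm = 239900 Pa, v₂ = √(2gh + 2ΔP/ρ) = √(2·9.8·32.27 + 2·239900/738.7) = 35.81 m/s.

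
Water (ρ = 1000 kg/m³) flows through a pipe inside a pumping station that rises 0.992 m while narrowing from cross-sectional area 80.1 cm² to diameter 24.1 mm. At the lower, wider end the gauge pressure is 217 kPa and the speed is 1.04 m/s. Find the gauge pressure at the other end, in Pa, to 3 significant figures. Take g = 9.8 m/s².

Mass conservation (A₁v₁ = A₂v₂) gives v₂ = 1.04 × 80.1/4.56 = 18.3 m/s.
Bernoulli: P₁ + ½ρv₁² + ρg h₁ = P₂ + ½ρv₂² + ρg h₂, so P₂ = P₁ + ½ρ(v₁² − v₂²) − ρg(h₂ − h₁).
P₂ = 217000 + ½·1000·(1.04² − 18.3²) − 1000·9.8·(+0.992) = 217000 + (-166000) − (9720) = 41100 Pa.

P₂ ≈ 41100 Pa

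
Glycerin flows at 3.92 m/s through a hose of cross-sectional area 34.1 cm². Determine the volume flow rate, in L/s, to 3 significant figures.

Q = A·v = 0.00341 m² × 3.92 m/s = 0.0134 m³/s.
Converting: 0.0134 m³/s × 1000 = 13.4 L/s.

Q = 13.4 L/s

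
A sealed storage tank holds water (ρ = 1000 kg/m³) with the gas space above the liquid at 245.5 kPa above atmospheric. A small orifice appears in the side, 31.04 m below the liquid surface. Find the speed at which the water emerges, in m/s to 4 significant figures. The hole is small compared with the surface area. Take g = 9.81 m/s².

Take point 1 at the surface (v₁ ≈ 0) and point 2 at the hole (at atmospheric pressure). Bernoulli: P₁ + ρg h = P_atm + ½ρv₂².
With P₁ − P_atm = 245500 Pa, v₂ = √(2gh + 2ΔP/ρ) = √(2·9.81·31.04 + 2·245500/1000) = 33.17 m/s.

v ≈ 33.17 m/s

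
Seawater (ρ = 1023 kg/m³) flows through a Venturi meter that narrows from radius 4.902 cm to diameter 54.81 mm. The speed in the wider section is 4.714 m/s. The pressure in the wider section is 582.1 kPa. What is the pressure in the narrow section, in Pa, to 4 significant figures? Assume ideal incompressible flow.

Continuity gives A₁v₁ = A₂v₂, so v₂ = (75.49 cm²)/(23.59 cm²) × 4.714 m/s = 15.08 m/s.
Along the horizontal streamline, P + ½ρv² is constant.
P₂ = P₁ − ½ρ(v₂² − v₁²) = 582100 − ½·1023·(15.08² − 4.714²) = 582100 − 105000 = 477100 Pa.

P₂ = 477100 Pa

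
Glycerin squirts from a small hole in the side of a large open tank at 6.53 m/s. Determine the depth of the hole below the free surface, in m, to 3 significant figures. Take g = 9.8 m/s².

h = 2.18 m

Torricelli: v = √(2gh), so h = v²/(2g).
h = 6.53²/(2·9.8) = 42.6/19.60 = 2.18 m.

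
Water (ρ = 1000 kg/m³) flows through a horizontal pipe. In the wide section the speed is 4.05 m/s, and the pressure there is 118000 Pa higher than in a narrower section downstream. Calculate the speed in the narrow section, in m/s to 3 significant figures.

15.9 m/s

Along the level pipe P + ½ρv² is conserved, hence v₂² = v₁² + 2(P₁ − P₂)/ρ.
v₂ = √(4.05² + 2·118000/1000) = √(16.4 + 236) = 15.9 m/s.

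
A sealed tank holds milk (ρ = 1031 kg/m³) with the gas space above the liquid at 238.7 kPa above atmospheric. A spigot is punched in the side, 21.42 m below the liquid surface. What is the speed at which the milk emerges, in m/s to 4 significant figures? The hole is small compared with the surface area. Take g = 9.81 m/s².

Take point 1 at the surface (v₁ ≈ 0) and point 2 at the hole (at atmospheric pressure). Bernoulli: P₁ + ρg h = P_atm + ½ρv₂².
With P₁ − P_atm = 238700 Pa, v₂ = √(2gh + 2ΔP/ρ) = √(2·9.81·21.42 + 2·238700/1031) = 29.72 m/s.

v ≈ 29.72 m/s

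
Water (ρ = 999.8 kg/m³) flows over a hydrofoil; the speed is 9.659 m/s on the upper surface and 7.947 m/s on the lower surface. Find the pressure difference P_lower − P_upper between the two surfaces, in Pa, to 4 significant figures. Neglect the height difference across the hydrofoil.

Bernoulli (same height): P_lower − P_upper = ½ρ(v_upper² − v_lower²).
ΔP = ½·999.8·(9.659² − 7.947²) = 15070 Pa.

ΔP = 15070 Pa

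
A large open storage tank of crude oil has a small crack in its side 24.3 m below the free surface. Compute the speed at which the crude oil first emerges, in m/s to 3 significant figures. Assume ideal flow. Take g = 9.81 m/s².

Bernoulli from surface to hole (P equal, v_surface ≈ 0): v = √(2gh) = √(2×9.81×24.3) = 21.8 m/s.

21.8 m/s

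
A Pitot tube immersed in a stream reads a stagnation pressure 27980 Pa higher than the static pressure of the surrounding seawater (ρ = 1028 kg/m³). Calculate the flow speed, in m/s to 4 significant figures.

At the stagnation point the flow is brought to rest, so Bernoulli gives P_stag − P_static = ½ρv².
v = √(2ΔP/ρ) = √(2·27980/1028) = 7.378 m/s.

v ≈ 7.378 m/s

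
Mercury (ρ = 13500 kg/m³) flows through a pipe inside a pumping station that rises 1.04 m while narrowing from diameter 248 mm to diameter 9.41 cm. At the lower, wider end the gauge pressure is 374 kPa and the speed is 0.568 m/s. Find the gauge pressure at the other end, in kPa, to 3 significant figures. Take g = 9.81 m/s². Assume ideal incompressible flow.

By continuity, v₂ = v₁·A₁/A₂ = 0.568·(483/69.5) = 3.95 m/s.
Bernoulli: P₁ + ½ρv₁² + ρg h₁ = P₂ + ½ρv₂² + ρg h₂, so P₂ = P₁ + ½ρ(v₁² − v₂²) − ρg(h₂ − h₁).
P₂ = 374000 + ½·13500·(0.568² − 3.95²) − 13500·9.81·(+1.04) = 374000 + (-103000) − (138000) = 133000 Pa.

P₂ ≈ 133 kPa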